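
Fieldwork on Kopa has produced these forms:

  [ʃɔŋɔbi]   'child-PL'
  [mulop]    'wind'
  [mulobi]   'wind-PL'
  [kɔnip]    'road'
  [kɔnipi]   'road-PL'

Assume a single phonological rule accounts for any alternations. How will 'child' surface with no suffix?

In [mulop] and [mulobi] the final segment of 'wind' alternates: [p] ~ [b].
But 'road' keeps [p] in both environments ([kɔnip], [kɔnipi]), so there is no rule changing /p/ to [b] before the PL suffix.
The alternation reflects word-final obstruent devoicing: voiced obstruents become voiceless word-finally. /b/ is underlying.
From [ʃɔŋɔbi] the stem 'child' is /ʃɔŋɔb/; word-finally this yields [ʃɔŋɔp].

[ʃɔŋɔp]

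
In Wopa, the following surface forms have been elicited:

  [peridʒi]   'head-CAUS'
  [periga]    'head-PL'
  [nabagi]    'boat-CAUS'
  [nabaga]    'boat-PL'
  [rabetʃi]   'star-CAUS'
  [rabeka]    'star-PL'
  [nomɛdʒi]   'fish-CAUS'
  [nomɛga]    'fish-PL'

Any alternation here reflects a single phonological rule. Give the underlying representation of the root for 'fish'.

The stem for 'fish' ends in [dʒ] in [nomɛdʒi] but [g] in [nomɛga].
The stem 'boat' ([nabagi], [nabaga]) shows [g] unchanged in both environments, so [g] cannot be basic with [dʒ] derived before the CAUS suffix.
So /dʒ/ is underlying, and a rule of depalatalization — palato-alveolar /tʃ/ and /dʒ/ become [k] and [g] when no front vowel follows — gives [g].
Hence 'fish' is /nomɛdʒ/ underlyingly.

/nomɛdʒ/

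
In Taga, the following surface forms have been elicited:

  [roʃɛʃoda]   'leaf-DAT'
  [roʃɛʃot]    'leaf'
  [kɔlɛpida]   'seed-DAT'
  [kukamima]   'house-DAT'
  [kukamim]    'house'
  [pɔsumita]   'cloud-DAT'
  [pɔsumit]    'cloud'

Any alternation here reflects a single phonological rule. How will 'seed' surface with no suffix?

The stem for 'leaf' ends in [d] in [roʃɛʃoda] but [t] in [roʃɛʃot].
The stem 'cloud' ([pɔsumita], [pɔsumit]) shows [t] unchanged in both environments, so [t] cannot be basic with [d] derived before the DAT suffix.
Therefore /d/ is basic and [t] is derived by word-final obstruent devoicing (voiced obstruents become voiceless word-finally).
The one attested form of 'seed', [kɔlɛpida], shows underlying /kɔlɛpid/. Applying the same rule word-finally gives [kɔlɛpit].

[kɔlɛpit]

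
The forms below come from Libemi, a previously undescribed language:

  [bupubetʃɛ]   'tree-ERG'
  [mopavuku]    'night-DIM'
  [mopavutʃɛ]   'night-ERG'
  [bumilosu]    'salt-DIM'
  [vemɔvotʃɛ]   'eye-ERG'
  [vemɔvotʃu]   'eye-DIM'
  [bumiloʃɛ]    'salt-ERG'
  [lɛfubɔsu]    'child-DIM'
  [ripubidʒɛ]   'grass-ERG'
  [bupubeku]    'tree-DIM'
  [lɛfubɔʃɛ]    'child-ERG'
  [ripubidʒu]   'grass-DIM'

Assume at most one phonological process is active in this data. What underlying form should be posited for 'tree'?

'tree' shows [tʃ] ~ [k] at the end of the stem ([bupubetʃɛ] vs [bupubeku]).
Compare 'eye', with invariant [tʃ] in [vemɔvotʃɛ] and [vemɔvotʃu]: an analysis with underlying /tʃ/ and a rule producing [k] before the DIM suffix would wrongly predict alternation here too.
The underlying segment must be /k/; /k/ and /s/ become palato-alveolar [tʃ] and [ʃ] before a front vowel, yielding [tʃ] there.
The underlying form of 'tree' is therefore /bupubek/.

/bupubek/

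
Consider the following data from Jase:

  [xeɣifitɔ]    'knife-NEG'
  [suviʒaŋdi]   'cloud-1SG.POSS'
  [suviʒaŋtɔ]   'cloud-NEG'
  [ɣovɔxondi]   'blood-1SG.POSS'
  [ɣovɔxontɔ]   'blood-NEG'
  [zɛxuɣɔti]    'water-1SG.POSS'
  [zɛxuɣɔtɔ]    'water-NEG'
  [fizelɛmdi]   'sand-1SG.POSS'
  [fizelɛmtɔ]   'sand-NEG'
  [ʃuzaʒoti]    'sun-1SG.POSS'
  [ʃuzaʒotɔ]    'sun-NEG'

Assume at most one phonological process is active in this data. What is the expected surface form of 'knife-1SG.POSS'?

[xeɣifiti]

The 1SG.POSS suffix surfaces as [-di] and [-ti], depending on the final segment of the stem.
By contrast the NEG suffix keeps its initial [t] throughout — that segment must be underlying.
The 1SG.POSS suffix is therefore /-di/ underlyingly, with post-vocalic devoicing: voiced stops become voiceless after a vowel.
After 'knife', which ends in a vowel, the suffix surfaces as [-ti], giving [xeɣifiti].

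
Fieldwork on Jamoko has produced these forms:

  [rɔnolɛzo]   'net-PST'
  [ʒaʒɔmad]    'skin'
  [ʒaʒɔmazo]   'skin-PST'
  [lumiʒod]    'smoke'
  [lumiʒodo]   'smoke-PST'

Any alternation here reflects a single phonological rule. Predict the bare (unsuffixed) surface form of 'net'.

The root 'skin' surfaces as [ʒaʒɔmad] and [ʒaʒɔmazo], with a stem-final [d] ~ [z] alternation.
But 'smoke' keeps [d] in both environments ([lumiʒod], [lumiʒodo]), so there is no rule changing /d/ to [z] before the PST suffix.
The underlying segment must be /z/; voiced fricatives become stops word-finally, yielding [d] there.
From [rɔnolɛzo] the stem 'net' is /rɔnolɛz/; word-finally this yields [rɔnolɛd].

[rɔnolɛd]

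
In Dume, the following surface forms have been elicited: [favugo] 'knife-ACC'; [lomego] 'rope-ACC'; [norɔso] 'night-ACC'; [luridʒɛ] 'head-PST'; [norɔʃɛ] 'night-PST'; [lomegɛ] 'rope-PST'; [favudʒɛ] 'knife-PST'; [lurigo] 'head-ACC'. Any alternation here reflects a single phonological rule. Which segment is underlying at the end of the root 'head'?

The stem for 'head' ends in [g] in [lurigo] but [dʒ] in [luridʒɛ].
If /g/ were underlying and a rule turned it into [dʒ] before the PST suffix, 'rope' would also alternate; but it has [g] in both [lomego] and [lomegɛ].
The underlying segment must be /dʒ/; palato-alveolar /dʒ/ and /ʃ/ become [g] and [s] when no front vowel follows, yielding [g] there.

/dʒ/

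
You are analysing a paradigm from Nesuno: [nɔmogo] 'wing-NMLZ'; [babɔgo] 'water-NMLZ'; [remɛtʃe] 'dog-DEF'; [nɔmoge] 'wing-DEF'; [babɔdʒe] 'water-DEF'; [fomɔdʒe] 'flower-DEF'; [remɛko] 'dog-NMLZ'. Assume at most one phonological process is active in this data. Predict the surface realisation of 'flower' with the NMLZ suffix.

The root 'water' surfaces as [babɔgo] and [babɔdʒe], with a stem-final [g] ~ [dʒ] alternation.
But 'wing' keeps [g] in both environments ([nɔmogo], [nɔmoge]), so there is no rule changing /g/ to [dʒ] before the DEF suffix.
So /dʒ/ is underlying, and a rule of depalatalization — palato-alveolar /tʃ/ and /dʒ/ become [k] and [g] when no front vowel follows — gives [g].
The one attested form of 'flower', [fomɔdʒe], shows underlying /fomɔdʒ/. Applying the same rule when no front vowel follows gives [fomɔgo].

[fomɔgo]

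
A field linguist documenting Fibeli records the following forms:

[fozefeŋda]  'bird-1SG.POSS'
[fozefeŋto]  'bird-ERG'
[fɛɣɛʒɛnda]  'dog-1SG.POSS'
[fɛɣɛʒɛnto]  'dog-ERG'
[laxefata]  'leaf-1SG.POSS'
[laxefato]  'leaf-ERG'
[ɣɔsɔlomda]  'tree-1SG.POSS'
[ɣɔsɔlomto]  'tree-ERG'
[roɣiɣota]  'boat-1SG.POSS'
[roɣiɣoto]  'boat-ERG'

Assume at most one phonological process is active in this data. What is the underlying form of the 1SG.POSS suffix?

/-da/

The 1SG.POSS morpheme has two allomorphs, [-da] and [-ta].
The ERG suffix, which begins with [t], is invariant after every stem; so [t] is not altered by any rule here.
So the underlying form is /-da/, and voiced stops become voiceless after a vowel.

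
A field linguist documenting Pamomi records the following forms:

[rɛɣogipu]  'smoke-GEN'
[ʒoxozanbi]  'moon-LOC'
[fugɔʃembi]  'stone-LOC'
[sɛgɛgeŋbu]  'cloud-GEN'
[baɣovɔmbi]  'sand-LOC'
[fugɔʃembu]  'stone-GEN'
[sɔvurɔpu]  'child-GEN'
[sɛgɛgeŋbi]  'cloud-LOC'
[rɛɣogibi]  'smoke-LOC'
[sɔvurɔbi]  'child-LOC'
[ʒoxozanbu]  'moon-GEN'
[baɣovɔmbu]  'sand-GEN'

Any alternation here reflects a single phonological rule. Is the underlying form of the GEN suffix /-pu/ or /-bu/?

The GEN morpheme has two allomorphs, [-bu] and [-pu].
By contrast the LOC suffix keeps its initial [b] throughout — that segment must be underlying.
The GEN suffix is therefore /-pu/ underlyingly, with post-nasal voicing: voiceless stops become voiced after a nasal.

/-pu/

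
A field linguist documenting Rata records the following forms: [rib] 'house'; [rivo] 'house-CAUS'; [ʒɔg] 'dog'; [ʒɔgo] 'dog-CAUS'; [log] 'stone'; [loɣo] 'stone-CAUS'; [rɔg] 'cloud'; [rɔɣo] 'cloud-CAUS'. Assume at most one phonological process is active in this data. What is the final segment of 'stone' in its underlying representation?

/ɣ/

The root 'stone' surfaces as [log] and [loɣo], with a stem-final [g] ~ [ɣ] alternation.
The stem 'dog' ([ʒɔg], [ʒɔgo]) shows [g] unchanged in both environments, so [g] cannot be basic with [ɣ] derived before the CAUS suffix.
Therefore /ɣ/ is basic and [g] is derived by word-final hardening (voiced fricatives become stops word-finally).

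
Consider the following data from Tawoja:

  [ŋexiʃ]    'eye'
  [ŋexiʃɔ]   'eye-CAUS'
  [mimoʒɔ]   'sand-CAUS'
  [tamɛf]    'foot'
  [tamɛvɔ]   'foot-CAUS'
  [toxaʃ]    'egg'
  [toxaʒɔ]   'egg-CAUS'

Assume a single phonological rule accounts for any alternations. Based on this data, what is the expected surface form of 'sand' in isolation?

In [toxaʃ] and [toxaʒɔ] the final segment of 'egg' alternates: [ʃ] ~ [ʒ].
Compare 'eye', with invariant [ʃ] in [ŋexiʃ] and [ŋexiʃɔ]: an analysis with underlying /ʃ/ and a rule producing [ʒ] before the CAUS suffix would wrongly predict alternation here too.
The underlying segment must be /ʒ/; voiced obstruents become voiceless word-finally, yielding [ʃ] there.
The one attested form of 'sand', [mimoʒɔ], shows underlying /mimoʒ/. Applying the same rule word-finally gives [mimoʃ].

[mimoʃ]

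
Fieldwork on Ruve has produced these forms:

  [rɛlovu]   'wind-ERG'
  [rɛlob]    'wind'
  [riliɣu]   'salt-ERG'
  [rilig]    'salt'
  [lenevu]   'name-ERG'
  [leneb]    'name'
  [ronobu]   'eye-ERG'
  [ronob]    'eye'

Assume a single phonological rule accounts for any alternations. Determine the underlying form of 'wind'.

In [rɛlovu] and [rɛlob] the final segment of 'wind' alternates: [v] ~ [b].
If /b/ were underlying and a rule turned it into [v] before the ERG suffix, 'eye' would also alternate; but it has [b] in both [ronobu] and [ronob].
So /v/ is underlying, and a rule of word-final hardening — voiced fricatives become stops word-finally — gives [b].

/rɛlov/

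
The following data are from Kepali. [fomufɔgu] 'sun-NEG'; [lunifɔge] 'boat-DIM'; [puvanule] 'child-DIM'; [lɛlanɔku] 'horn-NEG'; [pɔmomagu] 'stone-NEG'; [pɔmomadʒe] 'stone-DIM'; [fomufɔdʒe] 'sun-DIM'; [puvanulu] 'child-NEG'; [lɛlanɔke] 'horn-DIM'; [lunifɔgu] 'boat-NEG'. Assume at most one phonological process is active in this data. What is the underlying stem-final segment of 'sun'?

/dʒ/

'sun' shows [g] ~ [dʒ] at the end of the stem ([fomufɔgu] vs [fomufɔdʒe]).
But 'boat' keeps [g] in both environments ([lunifɔgu], [lunifɔge]), so there is no rule changing /g/ to [dʒ] before the DIM suffix.
Therefore /dʒ/ is basic and [g] is derived by depalatalization (palato-alveolar /dʒ/ becomes [g] when no front vowel follows).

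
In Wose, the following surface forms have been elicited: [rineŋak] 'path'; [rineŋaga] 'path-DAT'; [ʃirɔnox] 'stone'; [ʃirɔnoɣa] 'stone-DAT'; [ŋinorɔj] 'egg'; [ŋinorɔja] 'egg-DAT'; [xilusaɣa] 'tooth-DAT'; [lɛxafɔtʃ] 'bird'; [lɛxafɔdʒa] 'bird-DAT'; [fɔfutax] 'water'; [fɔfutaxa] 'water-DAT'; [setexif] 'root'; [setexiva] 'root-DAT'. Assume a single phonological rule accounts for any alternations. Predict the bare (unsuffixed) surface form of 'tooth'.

[xilusax]

'stone' shows [x] ~ [ɣ] at the end of the stem ([ʃirɔnox] vs [ʃirɔnoɣa]).
Compare 'water', with invariant [x] in [fɔfutax] and [fɔfutaxa]: an analysis with underlying /x/ and a rule producing [ɣ] before the DAT suffix would wrongly predict alternation here too.
So /ɣ/ is underlying, and a rule of word-final obstruent devoicing — voiced obstruents become voiceless word-finally — gives [x].
The one attested form of 'tooth', [xilusaɣa], shows underlying /xilusaɣ/. Applying the same rule word-finally gives [xilusax].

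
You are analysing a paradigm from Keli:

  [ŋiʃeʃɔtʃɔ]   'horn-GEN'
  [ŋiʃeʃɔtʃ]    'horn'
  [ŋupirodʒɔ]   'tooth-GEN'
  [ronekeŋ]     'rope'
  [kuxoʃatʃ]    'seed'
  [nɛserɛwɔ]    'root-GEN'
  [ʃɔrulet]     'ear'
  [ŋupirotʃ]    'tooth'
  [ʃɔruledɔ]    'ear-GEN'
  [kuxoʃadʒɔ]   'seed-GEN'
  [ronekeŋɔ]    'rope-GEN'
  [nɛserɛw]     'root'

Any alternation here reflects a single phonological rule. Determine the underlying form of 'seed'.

/kuxoʃadʒ/

'seed' shows [tʃ] ~ [dʒ] at the end of the stem ([kuxoʃatʃ] vs [kuxoʃadʒɔ]).
If /tʃ/ were underlying and a rule turned it into [dʒ] before the GEN suffix, 'horn' would also alternate; but it has [tʃ] in both [ŋiʃeʃɔtʃ] and [ŋiʃeʃɔtʃɔ].
The alternation reflects word-final obstruent devoicing: voiced obstruents become voiceless word-finally. /dʒ/ is underlying.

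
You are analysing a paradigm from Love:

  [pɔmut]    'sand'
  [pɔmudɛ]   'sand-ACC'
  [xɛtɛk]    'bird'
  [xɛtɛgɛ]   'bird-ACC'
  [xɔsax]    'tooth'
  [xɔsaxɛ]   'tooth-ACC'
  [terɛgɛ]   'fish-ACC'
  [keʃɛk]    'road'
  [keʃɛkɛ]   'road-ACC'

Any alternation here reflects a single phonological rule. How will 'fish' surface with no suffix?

'bird' shows [k] ~ [g] at the end of the stem ([xɛtɛk] vs [xɛtɛgɛ]).
The stem 'road' ([keʃɛk], [keʃɛkɛ]) shows [k] unchanged in both environments, so [k] cannot be basic with [g] derived before the ACC suffix.
The underlying segment must be /g/; voiced obstruents become voiceless word-finally, yielding [k] there.
The one attested form of 'fish', [terɛgɛ], shows underlying /terɛg/. Applying the same rule word-finally gives [terɛk].

[terɛk]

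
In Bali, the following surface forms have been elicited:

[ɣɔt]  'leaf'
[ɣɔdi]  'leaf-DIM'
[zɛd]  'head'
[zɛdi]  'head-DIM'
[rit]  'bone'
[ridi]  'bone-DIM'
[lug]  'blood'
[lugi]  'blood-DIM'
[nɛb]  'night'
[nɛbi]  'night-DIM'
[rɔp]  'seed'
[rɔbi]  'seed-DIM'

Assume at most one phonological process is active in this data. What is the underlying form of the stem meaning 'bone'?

'bone' shows [t] ~ [d] at the end of the stem ([rit] vs [ridi]).
But 'head' keeps [d] in both environments ([zɛd], [zɛdi]), so there is no rule changing /d/ to [t] in isolation.
The underlying segment must be /t/; voiceless stops become voiced between vowels, yielding [d] there.
The underlying form of 'bone' is therefore /rit/.

/rit/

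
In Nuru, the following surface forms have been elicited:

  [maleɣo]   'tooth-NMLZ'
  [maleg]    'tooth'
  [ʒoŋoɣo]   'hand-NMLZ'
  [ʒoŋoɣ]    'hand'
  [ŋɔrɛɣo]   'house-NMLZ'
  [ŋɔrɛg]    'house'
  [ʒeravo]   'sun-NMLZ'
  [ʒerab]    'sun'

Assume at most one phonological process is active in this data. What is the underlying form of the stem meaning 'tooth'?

/maleg/

'tooth' shows [ɣ] ~ [g] at the end of the stem ([maleɣo] vs [maleg]).
The stem 'hand' ([ʒoŋoɣo], [ʒoŋoɣ]) shows [ɣ] unchanged in both environments, so [ɣ] cannot be basic with [g] derived in isolation.
The alternation reflects intervocalic spirantization: voiced stops become fricatives between vowels. /g/ is underlying.
The underlying form of 'tooth' is therefore /maleg/.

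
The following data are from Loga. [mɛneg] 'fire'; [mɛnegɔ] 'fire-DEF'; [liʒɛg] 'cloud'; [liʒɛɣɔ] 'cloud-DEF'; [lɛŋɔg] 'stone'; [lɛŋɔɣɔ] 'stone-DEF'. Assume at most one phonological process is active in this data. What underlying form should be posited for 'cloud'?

/liʒɛɣ/

In [liʒɛg] and [liʒɛɣɔ] the final segment of 'cloud' alternates: [g] ~ [ɣ].
If /g/ were underlying and a rule turned it into [ɣ] before the DEF suffix, 'fire' would also alternate; but it has [g] in both [mɛneg] and [mɛnegɔ].
So /ɣ/ is underlying, and a rule of word-final hardening — voiced fricatives become stops word-finally — gives [g].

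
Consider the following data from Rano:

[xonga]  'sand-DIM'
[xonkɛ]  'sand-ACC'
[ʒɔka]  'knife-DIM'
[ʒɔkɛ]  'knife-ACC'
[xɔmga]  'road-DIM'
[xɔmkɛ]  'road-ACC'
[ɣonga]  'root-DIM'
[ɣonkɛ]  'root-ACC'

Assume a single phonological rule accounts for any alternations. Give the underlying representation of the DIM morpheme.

/-ga/

The DIM suffix surfaces as [-ga] and [-ka], depending on the final segment of the stem.
By contrast the ACC suffix keeps its initial [k] throughout — that segment must be underlying.
So the underlying form is /-ga/, and voiced stops become voiceless after a vowel.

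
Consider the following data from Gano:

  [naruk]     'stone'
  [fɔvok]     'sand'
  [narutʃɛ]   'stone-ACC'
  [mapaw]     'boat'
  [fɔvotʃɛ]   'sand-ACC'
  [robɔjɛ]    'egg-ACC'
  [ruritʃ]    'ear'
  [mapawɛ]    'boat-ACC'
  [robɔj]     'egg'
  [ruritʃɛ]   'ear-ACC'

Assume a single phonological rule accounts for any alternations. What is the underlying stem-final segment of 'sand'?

The stem for 'sand' ends in [tʃ] in [fɔvotʃɛ] but [k] in [fɔvok].
If /tʃ/ were underlying and a rule turned it into [k] in isolation, 'ear' would also alternate; but it has [tʃ] in both [ruritʃɛ] and [ruritʃ].
The underlying segment must be /k/; /k/ becomes palato-alveolar [tʃ] before a front vowel, yielding [tʃ] there.

/k/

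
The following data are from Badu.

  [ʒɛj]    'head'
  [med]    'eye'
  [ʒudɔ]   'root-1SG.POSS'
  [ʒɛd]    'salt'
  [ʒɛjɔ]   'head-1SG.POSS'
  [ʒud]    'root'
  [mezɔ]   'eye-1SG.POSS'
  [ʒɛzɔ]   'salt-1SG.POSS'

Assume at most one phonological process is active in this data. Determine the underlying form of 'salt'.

/ʒɛz/

In [ʒɛd] and [ʒɛzɔ] the final segment of 'salt' alternates: [d] ~ [z].
Compare 'root', with invariant [d] in [ʒud] and [ʒudɔ]: an analysis with underlying /d/ and a rule producing [z] before the 1SG.POSS suffix would wrongly predict alternation here too.
So /z/ is underlying, and a rule of word-final hardening — voiced fricatives become stops word-finally — gives [d].
The underlying form of 'salt' is therefore /ʒɛz/.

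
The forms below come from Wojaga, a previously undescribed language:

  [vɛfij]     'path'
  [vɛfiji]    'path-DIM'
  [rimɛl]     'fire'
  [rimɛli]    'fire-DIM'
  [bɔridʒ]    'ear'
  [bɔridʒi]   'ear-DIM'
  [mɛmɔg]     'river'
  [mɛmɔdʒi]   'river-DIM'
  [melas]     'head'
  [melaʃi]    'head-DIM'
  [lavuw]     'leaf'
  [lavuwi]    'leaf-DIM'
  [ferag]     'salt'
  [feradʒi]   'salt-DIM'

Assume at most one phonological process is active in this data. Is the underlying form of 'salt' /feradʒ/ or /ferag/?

/ferag/

The root 'salt' surfaces as [ferag] and [feradʒi], with a stem-final [g] ~ [dʒ] alternation.
But 'ear' keeps [dʒ] in both environments ([bɔridʒ], [bɔridʒi]), so there is no rule changing /dʒ/ to [g] in isolation.
The alternation reflects palatalization before a front vowel: /g/ and /s/ become palato-alveolar [dʒ] and [ʃ] before a front vowel. /g/ is underlying.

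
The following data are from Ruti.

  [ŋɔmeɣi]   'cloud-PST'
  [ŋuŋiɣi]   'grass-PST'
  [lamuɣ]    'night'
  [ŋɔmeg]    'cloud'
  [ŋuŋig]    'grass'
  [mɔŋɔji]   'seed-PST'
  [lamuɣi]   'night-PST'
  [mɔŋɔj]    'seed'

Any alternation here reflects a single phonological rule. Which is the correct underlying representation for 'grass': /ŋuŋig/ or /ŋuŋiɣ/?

The root 'grass' surfaces as [ŋuŋiɣi] and [ŋuŋig], with a stem-final [ɣ] ~ [g] alternation.
Compare 'night', with invariant [ɣ] in [lamuɣi] and [lamuɣ]: an analysis with underlying /ɣ/ and a rule producing [g] in isolation would wrongly predict alternation here too.
The alternation reflects intervocalic spirantization: voiced stops become fricatives between vowels. /g/ is underlying.

/ŋuŋig/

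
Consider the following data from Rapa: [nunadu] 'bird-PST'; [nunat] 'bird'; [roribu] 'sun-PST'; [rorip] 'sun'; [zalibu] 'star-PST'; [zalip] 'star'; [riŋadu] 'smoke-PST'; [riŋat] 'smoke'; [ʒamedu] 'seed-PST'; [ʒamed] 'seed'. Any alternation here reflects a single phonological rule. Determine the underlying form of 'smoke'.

In [riŋadu] and [riŋat] the final segment of 'smoke' alternates: [d] ~ [t].
But 'seed' keeps [d] in both environments ([ʒamedu], [ʒamed]), so there is no rule changing /d/ to [t] in isolation.
So /t/ is underlying, and a rule of intervocalic voicing — voiceless stops become voiced between vowels — gives [d].

/riŋat/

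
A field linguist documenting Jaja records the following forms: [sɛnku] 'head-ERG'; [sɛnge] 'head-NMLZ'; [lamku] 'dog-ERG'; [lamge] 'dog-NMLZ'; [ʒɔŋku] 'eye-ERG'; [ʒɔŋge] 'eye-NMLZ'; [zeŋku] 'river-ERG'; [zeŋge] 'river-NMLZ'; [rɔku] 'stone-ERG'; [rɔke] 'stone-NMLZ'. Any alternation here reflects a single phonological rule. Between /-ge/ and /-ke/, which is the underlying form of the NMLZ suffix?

/-ge/

The NMLZ suffix surfaces as [-ge] and [-ke], depending on the final segment of the stem.
The ERG suffix, which begins with [k], is invariant after every stem; so [k] is not altered by any rule here.
The NMLZ suffix is therefore /-ge/ underlyingly, with post-vocalic devoicing: voiced stops become voiceless after a vowel.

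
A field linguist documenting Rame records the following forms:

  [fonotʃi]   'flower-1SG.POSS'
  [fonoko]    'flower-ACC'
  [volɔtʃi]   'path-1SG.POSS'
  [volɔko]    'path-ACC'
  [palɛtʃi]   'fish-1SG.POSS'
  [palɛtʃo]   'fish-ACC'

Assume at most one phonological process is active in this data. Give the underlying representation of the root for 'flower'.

The root 'flower' surfaces as [fonotʃi] and [fonoko], with a stem-final [tʃ] ~ [k] alternation.
Compare 'fish', with invariant [tʃ] in [palɛtʃi] and [palɛtʃo]: an analysis with underlying /tʃ/ and a rule producing [k] before the ACC suffix would wrongly predict alternation here too.
So /k/ is underlying, and a rule of palatalization before a front vowel — /k/ becomes palato-alveolar [tʃ] before a front vowel — gives [tʃ].
Hence 'flower' is /fonok/ underlyingly.

/fonok/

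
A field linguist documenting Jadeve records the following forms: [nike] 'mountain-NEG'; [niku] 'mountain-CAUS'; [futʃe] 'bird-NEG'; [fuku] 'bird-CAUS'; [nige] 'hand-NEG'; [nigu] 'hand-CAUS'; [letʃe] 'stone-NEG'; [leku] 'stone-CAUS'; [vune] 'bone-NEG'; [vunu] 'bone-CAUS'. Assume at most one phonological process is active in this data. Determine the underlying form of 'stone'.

The stem for 'stone' ends in [tʃ] in [letʃe] but [k] in [leku].
But 'mountain' keeps [k] in both environments ([nike], [niku]), so there is no rule changing /k/ to [tʃ] before the NEG suffix.
The underlying segment must be /tʃ/; palato-alveolar /tʃ/ becomes [k] when no front vowel follows, yielding [k] there.
Hence 'stone' is /letʃ/ underlyingly.

/letʃ/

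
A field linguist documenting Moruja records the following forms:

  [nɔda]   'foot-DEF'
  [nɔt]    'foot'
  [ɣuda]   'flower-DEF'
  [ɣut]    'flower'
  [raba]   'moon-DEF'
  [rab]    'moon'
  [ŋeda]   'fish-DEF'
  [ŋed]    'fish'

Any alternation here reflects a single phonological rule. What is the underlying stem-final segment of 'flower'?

/t/

In [ɣuda] and [ɣut] the final segment of 'flower' alternates: [d] ~ [t].
If /d/ were underlying and a rule turned it into [t] in isolation, 'fish' would also alternate; but it has [d] in both [ŋeda] and [ŋed].
The alternation reflects intervocalic voicing: voiceless stops become voiced between vowels. /t/ is underlying.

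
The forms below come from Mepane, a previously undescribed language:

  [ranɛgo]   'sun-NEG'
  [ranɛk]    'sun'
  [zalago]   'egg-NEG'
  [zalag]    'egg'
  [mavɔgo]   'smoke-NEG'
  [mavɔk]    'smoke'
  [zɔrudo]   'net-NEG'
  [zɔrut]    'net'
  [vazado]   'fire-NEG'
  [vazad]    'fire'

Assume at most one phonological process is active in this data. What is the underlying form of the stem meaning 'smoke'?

The stem for 'smoke' ends in [g] in [mavɔgo] but [k] in [mavɔk].
The stem 'egg' ([zalago], [zalag]) shows [g] unchanged in both environments, so [g] cannot be basic with [k] derived in isolation.
So /k/ is underlying, and a rule of intervocalic voicing — voiceless stops become voiced between vowels — gives [g].
Hence 'smoke' is /mavɔk/ underlyingly.

/mavɔk/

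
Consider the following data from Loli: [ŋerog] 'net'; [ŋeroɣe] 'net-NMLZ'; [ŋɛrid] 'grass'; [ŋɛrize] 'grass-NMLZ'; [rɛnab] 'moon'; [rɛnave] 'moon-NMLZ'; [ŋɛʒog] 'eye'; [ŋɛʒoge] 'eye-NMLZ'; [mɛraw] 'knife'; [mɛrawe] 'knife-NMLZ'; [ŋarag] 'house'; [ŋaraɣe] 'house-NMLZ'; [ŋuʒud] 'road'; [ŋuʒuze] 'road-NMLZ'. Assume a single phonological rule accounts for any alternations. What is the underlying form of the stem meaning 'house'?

/ŋaraɣ/

The stem for 'house' ends in [g] in [ŋarag] but [ɣ] in [ŋaraɣe].
If /g/ were underlying and a rule turned it into [ɣ] before the NMLZ suffix, 'eye' would also alternate; but it has [g] in both [ŋɛʒog] and [ŋɛʒoge].
The underlying segment must be /ɣ/; voiced fricatives become stops word-finally, yielding [g] there.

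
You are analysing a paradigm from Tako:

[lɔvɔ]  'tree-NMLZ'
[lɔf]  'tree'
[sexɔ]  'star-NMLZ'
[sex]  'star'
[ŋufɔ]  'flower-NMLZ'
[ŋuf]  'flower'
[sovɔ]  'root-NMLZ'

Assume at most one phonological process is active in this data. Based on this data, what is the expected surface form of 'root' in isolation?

[sof]

The stem for 'tree' ends in [v] in [lɔvɔ] but [f] in [lɔf].
Compare 'flower', with invariant [f] in [ŋufɔ] and [ŋuf]: an analysis with underlying /f/ and a rule producing [v] before the NMLZ suffix would wrongly predict alternation here too.
Therefore /v/ is basic and [f] is derived by word-final obstruent devoicing (voiced obstruents become voiceless word-finally).
From [sovɔ] the stem 'root' is /sov/; word-finally this yields [sof].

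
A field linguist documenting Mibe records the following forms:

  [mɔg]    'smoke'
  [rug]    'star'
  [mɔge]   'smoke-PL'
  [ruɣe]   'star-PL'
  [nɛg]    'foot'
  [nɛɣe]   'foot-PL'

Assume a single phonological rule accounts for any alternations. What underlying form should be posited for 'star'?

/ruɣ/

'star' shows [g] ~ [ɣ] at the end of the stem ([rug] vs [ruɣe]).
If /g/ were underlying and a rule turned it into [ɣ] before the PL suffix, 'smoke' would also alternate; but it has [g] in both [mɔg] and [mɔge].
The underlying segment must be /ɣ/; voiced fricatives become stops word-finally, yielding [g] there.
The underlying form of 'star' is therefore /ruɣ/.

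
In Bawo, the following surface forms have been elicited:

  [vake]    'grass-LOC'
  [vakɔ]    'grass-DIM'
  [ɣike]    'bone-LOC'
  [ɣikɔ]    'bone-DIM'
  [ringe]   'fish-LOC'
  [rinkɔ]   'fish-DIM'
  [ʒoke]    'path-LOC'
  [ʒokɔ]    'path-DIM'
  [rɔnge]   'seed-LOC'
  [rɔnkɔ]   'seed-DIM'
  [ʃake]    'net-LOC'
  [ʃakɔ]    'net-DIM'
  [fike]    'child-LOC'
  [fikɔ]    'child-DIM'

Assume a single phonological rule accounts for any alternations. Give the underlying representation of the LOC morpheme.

/-ge/

The LOC suffix surfaces as [-ge] and [-ke], depending on the final segment of the stem.
By contrast the DIM suffix keeps its initial [k] throughout — that segment must be underlying.
So the underlying form is /-ge/, and voiced stops become voiceless after a vowel.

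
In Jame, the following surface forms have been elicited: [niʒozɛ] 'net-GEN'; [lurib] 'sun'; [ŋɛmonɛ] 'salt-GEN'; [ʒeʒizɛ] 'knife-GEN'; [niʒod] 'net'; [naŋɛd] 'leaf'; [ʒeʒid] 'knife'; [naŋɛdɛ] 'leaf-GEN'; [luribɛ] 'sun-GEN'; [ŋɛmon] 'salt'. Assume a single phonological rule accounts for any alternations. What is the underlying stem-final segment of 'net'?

'net' shows [z] ~ [d] at the end of the stem ([niʒozɛ] vs [niʒod]).
Compare 'leaf', with invariant [d] in [naŋɛdɛ] and [naŋɛd]: an analysis with underlying /d/ and a rule producing [z] before the GEN suffix would wrongly predict alternation here too.
So /z/ is underlying, and a rule of word-final hardening — voiced fricatives become stops word-finally — gives [d].

/z/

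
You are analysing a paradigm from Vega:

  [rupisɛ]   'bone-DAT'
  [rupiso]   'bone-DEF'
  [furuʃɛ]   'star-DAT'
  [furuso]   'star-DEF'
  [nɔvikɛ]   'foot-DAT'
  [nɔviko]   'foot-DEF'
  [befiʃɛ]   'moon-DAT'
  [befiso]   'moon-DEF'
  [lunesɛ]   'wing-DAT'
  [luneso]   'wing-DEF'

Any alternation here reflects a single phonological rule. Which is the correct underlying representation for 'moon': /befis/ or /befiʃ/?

In [befiʃɛ] and [befiso] the final segment of 'moon' alternates: [ʃ] ~ [s].
But 'wing' keeps [s] in both environments ([lunesɛ], [luneso]), so there is no rule changing /s/ to [ʃ] before the DAT suffix.
The underlying segment must be /ʃ/; palato-alveolar /ʃ/ becomes [s] when no front vowel follows, yielding [s] there.

/befiʃ/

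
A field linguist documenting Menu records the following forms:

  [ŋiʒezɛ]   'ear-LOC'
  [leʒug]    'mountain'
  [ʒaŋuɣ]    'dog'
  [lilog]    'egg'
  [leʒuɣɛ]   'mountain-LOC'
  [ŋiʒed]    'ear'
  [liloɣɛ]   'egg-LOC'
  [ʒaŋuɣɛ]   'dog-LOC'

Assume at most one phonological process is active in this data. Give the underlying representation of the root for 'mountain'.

The stem for 'mountain' ends in [g] in [leʒug] but [ɣ] in [leʒuɣɛ].
The stem 'dog' ([ʒaŋuɣ], [ʒaŋuɣɛ]) shows [ɣ] unchanged in both environments, so [ɣ] cannot be basic with [g] derived in isolation.
So /g/ is underlying, and a rule of intervocalic spirantization — voiced stops become fricatives between vowels — gives [ɣ].

/leʒug/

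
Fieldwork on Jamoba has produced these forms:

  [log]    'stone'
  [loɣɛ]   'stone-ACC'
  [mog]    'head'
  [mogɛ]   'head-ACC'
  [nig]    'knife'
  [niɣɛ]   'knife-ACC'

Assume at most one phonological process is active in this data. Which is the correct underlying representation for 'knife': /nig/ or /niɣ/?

The stem for 'knife' ends in [g] in [nig] but [ɣ] in [niɣɛ].
The stem 'head' ([mog], [mogɛ]) shows [g] unchanged in both environments, so [g] cannot be basic with [ɣ] derived before the ACC suffix.
The alternation reflects word-final hardening: voiced fricatives become stops word-finally. /ɣ/ is underlying.

/niɣ/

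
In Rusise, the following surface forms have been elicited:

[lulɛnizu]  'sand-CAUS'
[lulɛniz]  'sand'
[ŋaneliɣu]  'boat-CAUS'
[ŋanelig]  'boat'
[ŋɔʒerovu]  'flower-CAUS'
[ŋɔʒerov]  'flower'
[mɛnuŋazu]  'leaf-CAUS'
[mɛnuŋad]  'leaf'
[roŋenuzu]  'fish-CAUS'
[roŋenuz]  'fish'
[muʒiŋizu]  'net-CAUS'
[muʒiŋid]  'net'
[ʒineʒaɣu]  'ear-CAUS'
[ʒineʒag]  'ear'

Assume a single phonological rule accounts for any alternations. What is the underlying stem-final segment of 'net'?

'net' shows [z] ~ [d] at the end of the stem ([muʒiŋizu] vs [muʒiŋid]).
Compare 'sand', with invariant [z] in [lulɛnizu] and [lulɛniz]: an analysis with underlying /z/ and a rule producing [d] in isolation would wrongly predict alternation here too.
Therefore /d/ is basic and [z] is derived by intervocalic spirantization (voiced stops become fricatives between vowels).

/d/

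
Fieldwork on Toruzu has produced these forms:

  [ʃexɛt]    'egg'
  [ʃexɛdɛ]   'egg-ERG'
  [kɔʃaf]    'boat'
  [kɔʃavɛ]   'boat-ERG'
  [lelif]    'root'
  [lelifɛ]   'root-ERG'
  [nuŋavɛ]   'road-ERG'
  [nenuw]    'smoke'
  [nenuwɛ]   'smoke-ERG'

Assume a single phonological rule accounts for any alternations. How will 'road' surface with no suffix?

In [kɔʃaf] and [kɔʃavɛ] the final segment of 'boat' alternates: [f] ~ [v].
Compare 'root', with invariant [f] in [lelif] and [lelifɛ]: an analysis with underlying /f/ and a rule producing [v] before the ERG suffix would wrongly predict alternation here too.
The underlying segment must be /v/; voiced obstruents become voiceless word-finally, yielding [f] there.
From [nuŋavɛ] the stem 'road' is /nuŋav/; word-finally this yields [nuŋaf].

[nuŋaf]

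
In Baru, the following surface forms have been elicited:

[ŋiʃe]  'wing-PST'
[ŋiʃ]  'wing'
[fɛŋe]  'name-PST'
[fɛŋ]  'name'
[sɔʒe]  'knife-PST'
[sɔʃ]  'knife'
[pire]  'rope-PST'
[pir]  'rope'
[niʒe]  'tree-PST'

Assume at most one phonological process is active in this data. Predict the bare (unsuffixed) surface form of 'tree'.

[niʃ]

'knife' shows [ʒ] ~ [ʃ] at the end of the stem ([sɔʒe] vs [sɔʃ]).
Compare 'wing', with invariant [ʃ] in [ŋiʃe] and [ŋiʃ]: an analysis with underlying /ʃ/ and a rule producing [ʒ] before the PST suffix would wrongly predict alternation here too.
The underlying segment must be /ʒ/; voiced obstruents become voiceless word-finally, yielding [ʃ] there.
The one attested form of 'tree', [niʒe], shows underlying /niʒ/. Applying the same rule word-finally gives [niʃ].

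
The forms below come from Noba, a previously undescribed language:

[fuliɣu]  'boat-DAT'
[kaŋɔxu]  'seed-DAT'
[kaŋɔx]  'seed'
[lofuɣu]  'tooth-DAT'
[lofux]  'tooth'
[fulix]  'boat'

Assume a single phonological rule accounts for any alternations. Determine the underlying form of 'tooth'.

The root 'tooth' surfaces as [lofux] and [lofuɣu], with a stem-final [x] ~ [ɣ] alternation.
The stem 'seed' ([kaŋɔx], [kaŋɔxu]) shows [x] unchanged in both environments, so [x] cannot be basic with [ɣ] derived before the DAT suffix.
The alternation reflects word-final obstruent devoicing: voiced obstruents become voiceless word-finally. /ɣ/ is underlying.
So 'tooth' = /lofuɣ/.

/lofuɣ/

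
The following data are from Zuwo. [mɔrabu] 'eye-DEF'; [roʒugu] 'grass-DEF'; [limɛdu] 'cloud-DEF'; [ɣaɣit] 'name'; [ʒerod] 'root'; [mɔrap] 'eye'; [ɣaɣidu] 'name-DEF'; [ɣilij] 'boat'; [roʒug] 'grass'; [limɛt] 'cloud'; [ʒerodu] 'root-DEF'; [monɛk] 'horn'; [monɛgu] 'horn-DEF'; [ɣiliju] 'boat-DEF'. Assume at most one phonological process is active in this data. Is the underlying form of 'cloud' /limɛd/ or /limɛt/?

/limɛt/

'cloud' shows [t] ~ [d] at the end of the stem ([limɛt] vs [limɛdu]).
If /d/ were underlying and a rule turned it into [t] in isolation, 'root' would also alternate; but it has [d] in both [ʒerod] and [ʒerodu].
The underlying segment must be /t/; voiceless stops become voiced between vowels, yielding [d] there.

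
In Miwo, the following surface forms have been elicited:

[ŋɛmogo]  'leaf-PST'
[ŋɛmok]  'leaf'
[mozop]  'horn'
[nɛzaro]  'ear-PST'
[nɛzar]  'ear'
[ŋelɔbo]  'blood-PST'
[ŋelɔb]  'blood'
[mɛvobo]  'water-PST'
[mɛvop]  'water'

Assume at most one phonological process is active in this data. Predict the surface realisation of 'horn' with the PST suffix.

'water' shows [b] ~ [p] at the end of the stem ([mɛvobo] vs [mɛvop]).
Compare 'blood', with invariant [b] in [ŋelɔbo] and [ŋelɔb]: an analysis with underlying /b/ and a rule producing [p] in isolation would wrongly predict alternation here too.
So /p/ is underlying, and a rule of intervocalic voicing — voiceless stops become voiced between vowels — gives [b].
The one attested form of 'horn', [mozop], shows underlying /mozop/. Applying the same rule between vowels gives [mozobo].

[mozobo]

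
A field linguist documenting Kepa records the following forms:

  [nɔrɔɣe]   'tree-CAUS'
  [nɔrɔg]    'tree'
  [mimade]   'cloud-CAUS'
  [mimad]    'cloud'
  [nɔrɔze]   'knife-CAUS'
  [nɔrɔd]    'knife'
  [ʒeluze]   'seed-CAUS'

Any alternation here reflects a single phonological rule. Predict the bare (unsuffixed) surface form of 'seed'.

In [nɔrɔze] and [nɔrɔd] the final segment of 'knife' alternates: [z] ~ [d].
The stem 'cloud' ([mimade], [mimad]) shows [d] unchanged in both environments, so [d] cannot be basic with [z] derived before the CAUS suffix.
So /z/ is underlying, and a rule of word-final hardening — voiced fricatives become stops word-finally — gives [d].
The one attested form of 'seed', [ʒeluze], shows underlying /ʒeluz/. Applying the same rule word-finally gives [ʒelud].

[ʒelud]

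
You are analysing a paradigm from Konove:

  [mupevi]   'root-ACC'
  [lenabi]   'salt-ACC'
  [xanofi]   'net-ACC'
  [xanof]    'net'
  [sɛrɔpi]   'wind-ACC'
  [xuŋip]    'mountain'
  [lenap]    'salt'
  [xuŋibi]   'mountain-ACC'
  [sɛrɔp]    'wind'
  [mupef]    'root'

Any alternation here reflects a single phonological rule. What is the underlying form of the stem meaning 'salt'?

/lenab/

In [lenap] and [lenabi] the final segment of 'salt' alternates: [p] ~ [b].
The stem 'wind' ([sɛrɔp], [sɛrɔpi]) shows [p] unchanged in both environments, so [p] cannot be basic with [b] derived before the ACC suffix.
The underlying segment must be /b/; voiced obstruents become voiceless word-finally, yielding [p] there.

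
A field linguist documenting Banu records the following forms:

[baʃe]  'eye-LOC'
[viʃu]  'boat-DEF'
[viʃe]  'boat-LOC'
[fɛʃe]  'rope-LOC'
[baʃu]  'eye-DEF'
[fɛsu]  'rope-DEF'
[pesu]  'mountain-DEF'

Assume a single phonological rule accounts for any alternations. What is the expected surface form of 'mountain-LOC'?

In [fɛsu] and [fɛʃe] the final segment of 'rope' alternates: [s] ~ [ʃ].
Compare 'boat', with invariant [ʃ] in [viʃu] and [viʃe]: an analysis with underlying /ʃ/ and a rule producing [s] before the DEF suffix would wrongly predict alternation here too.
Therefore /s/ is basic and [ʃ] is derived by palatalization before a front vowel (/s/ becomes palato-alveolar [ʃ] before a front vowel).
From [pesu] the stem 'mountain' is /pes/; before a front vowel this yields [peʃe].

[peʃe]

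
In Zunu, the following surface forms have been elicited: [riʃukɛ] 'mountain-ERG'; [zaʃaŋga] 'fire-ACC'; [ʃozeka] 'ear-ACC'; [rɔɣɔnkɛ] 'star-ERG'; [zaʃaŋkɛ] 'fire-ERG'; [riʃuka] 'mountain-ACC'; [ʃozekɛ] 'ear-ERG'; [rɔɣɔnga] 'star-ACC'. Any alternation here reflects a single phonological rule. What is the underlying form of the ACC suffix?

The ACC morpheme has two allomorphs, [-ga] and [-ka].
The ERG suffix, which begins with [k], is invariant after every stem; so [k] is not altered by any rule here.
So the underlying form is /-ga/, and voiced stops become voiceless after a vowel.

/-ga/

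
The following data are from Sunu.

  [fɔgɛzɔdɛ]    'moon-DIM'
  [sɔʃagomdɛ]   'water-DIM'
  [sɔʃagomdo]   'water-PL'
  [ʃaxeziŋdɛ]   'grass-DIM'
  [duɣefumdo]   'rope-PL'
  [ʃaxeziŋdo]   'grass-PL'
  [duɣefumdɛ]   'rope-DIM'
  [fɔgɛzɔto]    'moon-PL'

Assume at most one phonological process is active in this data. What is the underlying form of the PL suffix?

The PL suffix surfaces as [-do] and [-to], depending on the final segment of the stem.
The DIM suffix, which begins with [d], is invariant after every stem; so [d] is not altered by any rule here.
The PL suffix is therefore /-to/ underlyingly, with post-nasal voicing: voiceless stops become voiced after a nasal.

/-to/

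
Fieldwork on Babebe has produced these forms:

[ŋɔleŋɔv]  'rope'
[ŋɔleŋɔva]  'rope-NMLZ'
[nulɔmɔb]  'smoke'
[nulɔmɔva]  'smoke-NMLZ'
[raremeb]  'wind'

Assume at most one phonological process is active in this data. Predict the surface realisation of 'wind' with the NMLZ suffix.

[raremeva]

'smoke' shows [b] ~ [v] at the end of the stem ([nulɔmɔb] vs [nulɔmɔva]).
But 'rope' keeps [v] in both environments ([ŋɔleŋɔv], [ŋɔleŋɔva]), so there is no rule changing /v/ to [b] in isolation.
The alternation reflects intervocalic spirantization: voiced stops become fricatives between vowels. /b/ is underlying.
From [raremeb] the stem 'wind' is /raremeb/; between vowels this yields [raremeva].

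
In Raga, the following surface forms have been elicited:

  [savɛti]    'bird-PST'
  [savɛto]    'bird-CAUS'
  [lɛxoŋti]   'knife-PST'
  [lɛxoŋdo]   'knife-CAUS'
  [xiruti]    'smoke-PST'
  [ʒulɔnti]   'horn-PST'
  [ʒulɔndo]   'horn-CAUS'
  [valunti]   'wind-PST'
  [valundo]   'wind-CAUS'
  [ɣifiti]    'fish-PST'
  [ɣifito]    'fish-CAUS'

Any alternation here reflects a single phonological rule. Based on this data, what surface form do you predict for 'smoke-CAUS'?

The CAUS suffix surfaces as [-do] and [-to], depending on the final segment of the stem.
The PST suffix, which begins with [t], is invariant after every stem; so [t] is not altered by any rule here.
So the underlying form is /-do/, and voiced stops become voiceless after a vowel.
After 'smoke', which ends in a vowel, the suffix surfaces as [-to], giving [xiruto].

[xiruto]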